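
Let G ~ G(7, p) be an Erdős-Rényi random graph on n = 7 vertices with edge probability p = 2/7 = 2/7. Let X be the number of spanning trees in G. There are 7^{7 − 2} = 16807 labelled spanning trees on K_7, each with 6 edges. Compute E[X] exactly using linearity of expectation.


K_7 has 7^{7 − 2} = 16807 labelled spanning trees.
For each such spanning tree H, let X_H = 1 if all 6 edges of H are present in G. Then P[X_H = 1] = p^{6} = (2/7)^{6} = 64/117649.
Summing the indicators: E[X] = Σ_H E[X_H] = 16807 · p^{6} = 16807 · 64/117649 = 64/7.
Numerically: E[X] ≈ 9.14.

E[X] = 16807 · (2/7)^{6} = 64/7 ≈ 9.14.


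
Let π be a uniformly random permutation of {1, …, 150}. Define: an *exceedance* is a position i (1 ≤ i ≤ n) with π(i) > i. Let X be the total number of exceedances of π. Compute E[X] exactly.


Write X = Σ_{i=1}^{150} X_i, where X_i = 1_{π(i) > i}.
For each fixed i, π(i) is uniform over {1, …, 150} (marginal of a uniform permutation), so P[π(i) > i] = (n − i)/n. Summing: Σ_{i=1}^{150} (n − i)/n = (0 + 1 + … + 149)/150 = 150(150 − 1)/(2·150) = (150 − 1)/2.
Hence E[X] = Σ_{i=1}^{150} (150 − i)/150 = 149/2 ≈ 74.500000.

E[X] = 149/2 = 74.500000.


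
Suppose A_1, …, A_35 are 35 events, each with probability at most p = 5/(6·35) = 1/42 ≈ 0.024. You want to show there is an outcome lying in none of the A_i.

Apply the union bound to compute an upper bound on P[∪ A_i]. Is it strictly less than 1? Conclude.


Union bound: P[∪_{i=1}^{35} A_i] ≤ Σ_i P[A_i] ≤ 35·p = 35·(1/42) = 5/6.
Numerically: 5/6 ≈ 0.833.
Is 5/6 < 1? YES.
Since P[∪ A_i] ≤ 5/6 < 1, the complement has P[∩ A_i^c] ≥ 1 − 5/6 = 1/6 > 0, so some outcome avoids every A_i.

35·p = 5/6 ≈ 0.833; existence CERTIFIED by the union bound.


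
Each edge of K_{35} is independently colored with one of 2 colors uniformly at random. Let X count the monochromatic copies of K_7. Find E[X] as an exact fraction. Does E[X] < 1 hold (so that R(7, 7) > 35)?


E[X] = C(35, 7) · 2^{1 − 21} = 6724520 · 2^{−20} = 6724520/1048576.
As a reduced fraction: E[X] = 840565/131072 ≈ 6.413.
Is E[X] < 1? NO.
Since E[X] ≥ 1, the first-moment bound is inconclusive at n = 35; it does NOT by itself certify R(7, 7) > 35.

E[X] = 840565/131072 ≈ 6.413; E[X] ≥ 1; first-moment method inconclusive here.


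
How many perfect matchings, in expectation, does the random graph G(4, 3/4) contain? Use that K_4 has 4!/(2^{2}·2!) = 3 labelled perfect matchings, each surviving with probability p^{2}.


K_4 has 4!/(2^{2}·2!) = 3 labelled perfect matchings.
For each such perfect matching H, let X_H = 1 if all 2 edges of H are present in G. Then P[X_H = 1] = p^{2} = (3/4)^{2} = 9/16.
By linearity: E[X] = Σ_H E[X_H] = 3 · p^{2} = 3 · 9/16 = 27/16.
Numerically: E[X] ≈ 1.6875.

E[X] = 3 · (3/4)^{2} = 27/16 ≈ 1.6875.


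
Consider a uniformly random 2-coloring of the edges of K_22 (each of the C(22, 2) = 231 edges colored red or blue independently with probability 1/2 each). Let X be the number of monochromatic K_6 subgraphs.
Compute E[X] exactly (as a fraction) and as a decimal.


Let X = Σ_S X_S over the C(22, 6) = 74613 subsets S of size 6, where X_S = 1 if the K_6 on S is monochromatic.
For a fixed S, the K_6 on S has C(6, 2) = 15 edges. P[all 15 edges red] = (1/2)^15, and likewise for blue, so P[monochromatic] = 2·(1/2)^15 = 2^{1 − 15} = 1/16384.
By linearity: E[X] = C(22, 6) · 2^{1 − 15} = 74613 · 1/16384 = 74613/16384.
Numerically: E[X] ≈ 4.554.

E[X] = C(22,6)·2^(1−C(6,2)) = 74613/16384 ≈ 4.554.


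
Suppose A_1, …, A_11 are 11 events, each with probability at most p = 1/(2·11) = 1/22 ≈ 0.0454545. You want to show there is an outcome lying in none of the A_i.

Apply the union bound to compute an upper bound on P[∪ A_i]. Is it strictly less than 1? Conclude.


Union bound: P[∪_{i=1}^{11} A_i] ≤ Σ_i P[A_i] ≤ 11·p = 11·(1/22) = 1/2.
Numerically: 1/2 ≈ 0.5000000.
Is 1/2 < 1? YES.
Since P[∪ A_i] ≤ 1/2 < 1, the complement has P[∩ A_i^c] ≥ 1 − 1/2 = 1/2 > 0, so some outcome avoids every A_i.

11·p = 1/2 ≈ 0.5000000; existence CERTIFIED by the union bound.


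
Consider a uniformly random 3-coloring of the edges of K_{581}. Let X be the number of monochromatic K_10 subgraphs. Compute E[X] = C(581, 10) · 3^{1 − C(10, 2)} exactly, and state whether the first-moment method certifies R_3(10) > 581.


E[X] = C(581, 10) · 3^{1 − 45} = 1117316416086113363120 · 3^{−44} = 1117316416086113363120/984770902183611232881.
As a reduced fraction: E[X] = 1117316416086113363120/984770902183611232881 ≈ 1.1345953.
Is E[X] < 1? NO.
Since E[X] ≥ 1, the first-moment bound is inconclusive at n = 581; it does NOT by itself certify R_3(10) > 581.

E[X] = 1117316416086113363120/984770902183611232881 ≈ 1.1345953; E[X] ≥ 1; first-moment method inconclusive here.


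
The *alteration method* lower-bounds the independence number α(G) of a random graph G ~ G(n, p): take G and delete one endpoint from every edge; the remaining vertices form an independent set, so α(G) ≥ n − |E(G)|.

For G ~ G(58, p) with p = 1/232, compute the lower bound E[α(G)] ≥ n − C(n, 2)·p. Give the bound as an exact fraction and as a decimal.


E[|E(G)|] = C(58, 2)·p = 1653 · (1/232) = 57/8.
E[α(G)] ≥ n − E[|E(G)|] = 58 − 57/8 = 407/8.
Numerically: ≈ 50.875000.
(This is only a lower bound; the true E[α(G)] may be larger.)

E[α(G)] ≥ 407/8 ≈ 50.875000.


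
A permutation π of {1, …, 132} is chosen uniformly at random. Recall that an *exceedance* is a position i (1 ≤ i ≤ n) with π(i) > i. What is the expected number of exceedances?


Write X = Σ_{i=1}^{132} X_i, where X_i = 1_{π(i) > i}.
For each fixed i, π(i) is uniform over {1, …, 132} (marginal of a uniform permutation), so P[π(i) > i] = (n − i)/n. Summing: Σ_{i=1}^{132} (n − i)/n = (0 + 1 + … + 131)/132 = 132(132 − 1)/(2·132) = (132 − 1)/2.
Hence E[X] = Σ_{i=1}^{132} (132 − i)/132 = 131/2 ≈ 65.50000.

E[X] = 131/2 = 65.50000.


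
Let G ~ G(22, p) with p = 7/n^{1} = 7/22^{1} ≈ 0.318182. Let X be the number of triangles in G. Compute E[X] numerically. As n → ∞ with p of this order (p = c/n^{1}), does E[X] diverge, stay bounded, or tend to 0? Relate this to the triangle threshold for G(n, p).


Number of potential triangles: C(22, 3) = 1540.
Each occurs with probability p³ ≈ (0.318182)³ ≈ 3.22126221e-02.
By linearity: E[X] = C(22, 3)·p³ ≈ 1540 · 3.22126221e-02 ≈ 49.607438.
Here α = 1, so p = 7/n is exactly at the triangle threshold p ~ 1/n. Asymptotically E[X] → c³/6 = 7³/6 = 343/6 ≈ 57.166667, a bounded constant. In this regime the triangle count is asymptotically Poisson(c³/6).

E[X] ≈ 49.607438; in regime p = Θ(1/n^{1}) E[X] stays bounded (at the triangle threshold p ~ 1/n).


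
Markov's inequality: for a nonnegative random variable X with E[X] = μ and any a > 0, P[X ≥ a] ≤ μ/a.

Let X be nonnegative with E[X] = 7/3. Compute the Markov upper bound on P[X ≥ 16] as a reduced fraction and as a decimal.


μ = E[X] = 7/3, a = 16.
Markov: P[X ≥ 16] ≤ μ/a = (7/3)/16 = 7/48.
Numerically: ≈ 0.1458.
(Since a = 16 > μ = 2.3333, the bound 7/48 is < 1 and informative.)

P[X ≥ 16] ≤ 7/48 ≈ 0.1458.


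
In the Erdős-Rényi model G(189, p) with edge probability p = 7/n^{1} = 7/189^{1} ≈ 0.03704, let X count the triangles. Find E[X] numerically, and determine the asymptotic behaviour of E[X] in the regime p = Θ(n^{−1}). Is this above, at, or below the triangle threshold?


Number of potential triangles: C(189, 3) = 1107414.
Each occurs with probability p³ ≈ (0.03704)³ ≈ 5.080526e-05.
By linearity: E[X] = C(189, 3)·p³ ≈ 1107414 · 5.080526e-05 ≈ 56.2625.
Here α = 1, so p = 7/n is exactly at the triangle threshold p ~ 1/n. Asymptotically E[X] → c³/6 = 7³/6 = 343/6 ≈ 57.1667, a bounded constant. In this regime the triangle count is asymptotically Poisson(c³/6).

E[X] ≈ 56.2625; in regime p = Θ(1/n^{1}) E[X] stays bounded (at the triangle threshold p ~ 1/n).


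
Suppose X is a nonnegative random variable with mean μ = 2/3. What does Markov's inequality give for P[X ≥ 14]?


μ = E[X] = 2/3, a = 14.
Markov: P[X ≥ 14] ≤ μ/a = (2/3)/14 = 1/21.
Numerically: ≈ 0.04762.
(Since a = 14 > μ = 0.66667, the bound 1/21 is < 1 and informative.)

P[X ≥ 14] ≤ 1/21 ≈ 0.04762.


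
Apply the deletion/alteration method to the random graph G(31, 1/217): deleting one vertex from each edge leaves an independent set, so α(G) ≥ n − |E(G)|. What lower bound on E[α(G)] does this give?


E[|E(G)|] = C(31, 2)·p = 465 · (1/217) = 15/7.
E[α(G)] ≥ n − E[|E(G)|] = 31 − 15/7 = 202/7.
Numerically: ≈ 28.857.
(This is only a lower bound; the true E[α(G)] may be larger.)

E[α(G)] ≥ 202/7 ≈ 28.857.


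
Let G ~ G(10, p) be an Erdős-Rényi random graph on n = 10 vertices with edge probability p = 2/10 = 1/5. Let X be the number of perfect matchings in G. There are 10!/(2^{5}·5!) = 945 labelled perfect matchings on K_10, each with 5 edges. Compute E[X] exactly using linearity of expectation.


K_10 has 10!/(2^{5}·5!) = 945 labelled perfect matchings.
For each such perfect matching H, let X_H = 1 if all 5 edges of H are present in G. Then P[X_H = 1] = p^{5} = (1/5)^{5} = 1/3125.
By linearity of expectation: E[X] = Σ_H E[X_H] = 945 · p^{5} = 945 · 1/3125 = 189/625.
Numerically: E[X] ≈ 0.3024.

E[X] = 945 · (1/5)^{5} = 189/625 ≈ 0.3024.


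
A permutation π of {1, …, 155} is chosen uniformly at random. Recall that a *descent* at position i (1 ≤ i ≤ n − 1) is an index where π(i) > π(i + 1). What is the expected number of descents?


Write X = Σ X_I over i = 1, …, 154, with X_I the indicator of one descent.
There are 154 indicators.
For each fixed i, the pair (π(i), π(i+1)) is a uniformly random ordered pair of distinct values from {1, …, 155}; by symmetry P[π(i) > π(i+1)] = 1/2.
By linearity: E[X] = 154 · (1/2) = (155 − 1) · (1/2) = 77 ≈ 77.000000.

E[X] = 77 = 77.000000.


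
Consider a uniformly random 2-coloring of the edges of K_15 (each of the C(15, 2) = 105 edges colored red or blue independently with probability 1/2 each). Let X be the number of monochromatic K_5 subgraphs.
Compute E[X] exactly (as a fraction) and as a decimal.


Let X = Σ_S X_S over the C(15, 5) = 3003 subsets S of size 5, where X_S = 1 if the K_5 on S is monochromatic.
For a fixed S, the K_5 on S has C(5, 2) = 10 edges. P[all 10 edges red] = (1/2)^10, and likewise for blue, so P[monochromatic] = 2·(1/2)^10 = 2^{1 − 10} = 1/512.
By linearity of expectation: E[X] = C(15, 5) · 2^{1 − 10} = 3003 · 1/512 = 3003/512.
Numerically: E[X] ≈ 5.865234.

E[X] = C(15,5)·2^(1−C(5,2)) = 3003/512 ≈ 5.865234.


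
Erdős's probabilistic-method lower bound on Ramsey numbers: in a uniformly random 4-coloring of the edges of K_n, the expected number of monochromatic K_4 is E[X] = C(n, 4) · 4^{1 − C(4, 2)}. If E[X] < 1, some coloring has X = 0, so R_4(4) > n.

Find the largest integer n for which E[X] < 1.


We need C(n, 4) · 4^{1 − 6} < 1, i.e. C(n, 4) < 4^{6 − 1} = 1024.
Check values of n near the boundary:
  n = 11: C(11, 4) = 330; 330 < 1024? YES
  n = 12: C(12, 4) = 495; 495 < 1024? YES
  n = 13: C(13, 4) = 715; 715 < 1024? YES
  n = 14: C(14, 4) = 1001; 1001 < 1024? YES
  n = 15: C(15, 4) = 1365; 1365 < 1024? NO
  n = 16: C(16, 4) = 1820; 1820 < 1024? NO
The largest n with C(n, 4) < 1024 is n = 14 (where E[X] = 1001/1024 ≈ 0.978). Hence R_4(4) > 14, i.e. R_4(4) ≥ 15.

Largest n = 14; hence R_4(4) > 14.


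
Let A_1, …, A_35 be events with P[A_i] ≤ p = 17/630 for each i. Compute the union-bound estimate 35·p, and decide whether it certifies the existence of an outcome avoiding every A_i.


Union bound: P[∪_{i=1}^{35} A_i] ≤ Σ_i P[A_i] ≤ 35·p = 35·(17/630) = 17/18.
Numerically: 17/18 ≈ 0.94444.
Is 17/18 < 1? YES.
Since P[∪ A_i] ≤ 17/18 < 1, the complement has P[∩ A_i^c] ≥ 1 − 17/18 = 1/18 > 0, so some outcome avoids every A_i.

35·p = 17/18 ≈ 0.94444; existence CERTIFIED by the union bound.


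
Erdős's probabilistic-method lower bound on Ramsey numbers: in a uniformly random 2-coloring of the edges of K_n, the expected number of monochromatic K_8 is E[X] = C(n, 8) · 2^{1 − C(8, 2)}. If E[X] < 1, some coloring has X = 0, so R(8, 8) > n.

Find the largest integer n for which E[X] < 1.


We need C(n, 8) · 2^{1 − 28} < 1, i.e. C(n, 8) < 2^{28 − 1} = 134217728.
Check values of n near the boundary:
  n = 41: C(41, 8) = 95548245; 95548245 < 134217728? YES
  n = 42: C(42, 8) = 118030185; 118030185 < 134217728? YES
  n = 43: C(43, 8) = 145008513; 145008513 < 134217728? NO
The largest n with C(n, 8) < 134217728 is n = 42 (where E[X] = 118030185/134217728 ≈ 0.8793934). Hence R(8, 8) > 42, i.e. R(8, 8) ≥ 43.

Largest n = 42; hence R(8, 8) > 42.


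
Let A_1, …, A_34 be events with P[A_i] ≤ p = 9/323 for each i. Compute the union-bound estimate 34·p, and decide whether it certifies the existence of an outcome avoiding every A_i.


Union bound: P[∪_{i=1}^{34} A_i] ≤ Σ_i P[A_i] ≤ 34·p = 34·(9/323) = 18/19.
Numerically: 18/19 ≈ 0.9474.
Is 18/19 < 1? YES.
Since P[∪ A_i] ≤ 18/19 < 1, the complement has P[∩ A_i^c] ≥ 1 − 18/19 = 1/19 > 0, so some outcome avoids every A_i.

34·p = 18/19 ≈ 0.9474; existence CERTIFIED by the union bound.


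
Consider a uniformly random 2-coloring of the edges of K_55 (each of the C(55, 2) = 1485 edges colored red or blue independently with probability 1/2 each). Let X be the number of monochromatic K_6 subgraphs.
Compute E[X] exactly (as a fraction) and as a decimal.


Let X = Σ_S X_S over the C(55, 6) = 28989675 subsets S of size 6, where X_S = 1 if the K_6 on S is monochromatic.
For a fixed S, the K_6 on S has C(6, 2) = 15 edges. P[all 15 edges red] = (1/2)^15, and likewise for blue, so P[monochromatic] = 2·(1/2)^15 = 2^{1 − 15} = 1/16384.
By linearity of expectation: E[X] = C(55, 6) · 2^{1 − 15} = 28989675 · 1/16384 = 28989675/16384.
Numerically: E[X] ≈ 1769.389.

E[X] = C(55,6)·2^(1−C(6,2)) = 28989675/16384 ≈ 1769.389.


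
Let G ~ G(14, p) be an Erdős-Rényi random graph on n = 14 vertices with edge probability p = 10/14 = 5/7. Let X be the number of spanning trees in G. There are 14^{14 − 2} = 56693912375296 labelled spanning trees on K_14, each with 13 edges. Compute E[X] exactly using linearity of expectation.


K_14 has 14^{14 − 2} = 56693912375296 labelled spanning trees.
For each such spanning tree H, let X_H = 1 if all 13 edges of H are present in G. Then P[X_H = 1] = p^{13} = (5/7)^{13} = 1220703125/96889010407.
Summing the indicators: E[X] = Σ_H E[X_H] = 56693912375296 · p^{13} = 56693912375296 · 1220703125/96889010407 = 5000000000000/7.
Numerically: E[X] ≈ 7.143e+11.

E[X] = 56693912375296 · (5/7)^{13} = 5000000000000/7 ≈ 7.143e+11.


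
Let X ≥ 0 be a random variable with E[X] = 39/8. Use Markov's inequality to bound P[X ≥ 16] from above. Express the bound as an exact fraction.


μ = E[X] = 39/8, a = 16.
Markov: P[X ≥ 16] ≤ μ/a = (39/8)/16 = 39/128.
Numerically: ≈ 0.3047.
(Since a = 16 > μ = 4.8750, the bound 39/128 is < 1 and informative.)

P[X ≥ 16] ≤ 39/128 ≈ 0.3047.


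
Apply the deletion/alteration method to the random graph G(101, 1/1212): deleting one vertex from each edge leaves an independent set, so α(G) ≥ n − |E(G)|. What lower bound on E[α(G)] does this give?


E[|E(G)|] = C(101, 2)·p = 5050 · (1/1212) = 25/6.
E[α(G)] ≥ n − E[|E(G)|] = 101 − 25/6 = 581/6.
Numerically: ≈ 96.833.
(This is only a lower bound; the true E[α(G)] may be larger.)

E[α(G)] ≥ 581/6 ≈ 96.833.


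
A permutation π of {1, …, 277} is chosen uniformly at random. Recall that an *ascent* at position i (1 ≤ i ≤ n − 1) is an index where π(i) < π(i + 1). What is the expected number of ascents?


Write X = Σ X_I over i = 1, …, 276, with X_I the indicator of one ascent.
There are 276 indicators.
For each fixed i, the pair (π(i), π(i+1)) is a uniformly random ordered pair of distinct values from {1, …, 277}; by symmetry P[π(i) < π(i+1)] = 1/2.
By linearity: E[X] = 276 · (1/2) = (277 − 1) · (1/2) = 138 ≈ 138.00000.

E[X] = 138 = 138.00000.


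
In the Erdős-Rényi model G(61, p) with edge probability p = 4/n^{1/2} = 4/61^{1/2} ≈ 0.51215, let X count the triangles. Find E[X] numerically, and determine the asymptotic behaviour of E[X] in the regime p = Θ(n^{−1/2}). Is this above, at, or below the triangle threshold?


Number of potential triangles: C(61, 3) = 35990.
Each occurs with probability p³ ≈ (0.51215)³ ≈ 1.3433378e-01.
By linearity: E[X] = C(61, 3)·p³ ≈ 35990 · 1.3433378e-01 ≈ 4834.67259.
Since α = 1/2 < 1, p = c/n^{1/2} ≫ 1/n is above the triangle threshold p ~ 1/n. Asymptotically E[X] ~ (c³/6)·n^{3(1−α)} = (4³/6)·n^{1.5} → ∞; triangles are abundant w.h.p.

E[X] ≈ 4834.67259; in regime p = Θ(1/n^{1/2}) E[X] diverges (above the triangle threshold p ~ 1/n).


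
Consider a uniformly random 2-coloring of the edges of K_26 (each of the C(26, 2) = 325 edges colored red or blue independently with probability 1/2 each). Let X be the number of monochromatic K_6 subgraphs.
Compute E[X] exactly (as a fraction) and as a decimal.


Let X = Σ_S X_S over the C(26, 6) = 230230 subsets S of size 6, where X_S = 1 if the K_6 on S is monochromatic.
For a fixed S, the K_6 on S has C(6, 2) = 15 edges. P[all 15 edges red] = (1/2)^15, and likewise for blue, so P[monochromatic] = 2·(1/2)^15 = 2^{1 − 15} = 1/16384.
By linearity of expectation: E[X] = C(26, 6) · 2^{1 − 15} = 230230 · 1/16384 = 115115/8192.
Numerically: E[X] ≈ 14.052124.

E[X] = C(26,6)·2^(1−C(6,2)) = 115115/8192 ≈ 14.052124.


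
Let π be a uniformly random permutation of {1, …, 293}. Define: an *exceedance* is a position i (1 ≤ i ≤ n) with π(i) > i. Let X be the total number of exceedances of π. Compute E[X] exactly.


Write X = Σ_{i=1}^{293} X_i, where X_i = 1_{π(i) > i}.
For each fixed i, π(i) is uniform over {1, …, 293} (marginal of a uniform permutation), so P[π(i) > i] = (n − i)/n. Summing: Σ_{i=1}^{293} (n − i)/n = (0 + 1 + … + 292)/293 = 293(293 − 1)/(2·293) = (293 − 1)/2.
Hence E[X] = Σ_{i=1}^{293} (293 − i)/293 = 146 ≈ 146.00000.

E[X] = 146 = 146.00000.


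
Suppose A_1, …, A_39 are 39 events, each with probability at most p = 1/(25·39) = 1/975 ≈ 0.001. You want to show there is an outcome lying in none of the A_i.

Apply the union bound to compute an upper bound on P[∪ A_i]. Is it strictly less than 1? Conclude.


Union bound: P[∪_{i=1}^{39} A_i] ≤ Σ_i P[A_i] ≤ 39·p = 39·(1/975) = 1/25.
Numerically: 1/25 ≈ 0.040.
Is 1/25 < 1? YES.
Since P[∪ A_i] ≤ 1/25 < 1, the complement has P[∩ A_i^c] ≥ 1 − 1/25 = 24/25 > 0, so some outcome avoids every A_i.

39·p = 1/25 ≈ 0.040; existence CERTIFIED by the union bound.


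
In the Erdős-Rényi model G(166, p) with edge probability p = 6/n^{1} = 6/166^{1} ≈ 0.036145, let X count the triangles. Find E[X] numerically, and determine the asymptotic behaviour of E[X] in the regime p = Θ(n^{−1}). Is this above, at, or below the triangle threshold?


Number of potential triangles: C(166, 3) = 748660.
Each occurs with probability p³ ≈ (0.036145)³ ≈ 4.7220381e-05.
By linearity: E[X] = C(166, 3)·p³ ≈ 748660 · 4.7220381e-05 ≈ 35.35201.
Here α = 1, so p = 6/n is exactly at the triangle threshold p ~ 1/n. Asymptotically E[X] → c³/6 = 6³/6 = 36 ≈ 36.00000, a bounded constant. In this regime the triangle count is asymptotically Poisson(c³/6).

E[X] ≈ 35.35201; in regime p = Θ(1/n^{1}) E[X] stays bounded (at the triangle threshold p ~ 1/n).


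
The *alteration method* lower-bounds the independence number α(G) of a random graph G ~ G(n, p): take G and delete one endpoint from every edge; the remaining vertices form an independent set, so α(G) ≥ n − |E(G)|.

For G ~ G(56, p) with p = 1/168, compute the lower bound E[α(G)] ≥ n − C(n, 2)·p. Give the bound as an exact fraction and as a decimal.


E[|E(G)|] = C(56, 2)·p = 1540 · (1/168) = 55/6.
E[α(G)] ≥ n − E[|E(G)|] = 56 − 55/6 = 281/6.
Numerically: ≈ 46.8333.
(This is only a lower bound; the true E[α(G)] may be larger.)

E[α(G)] ≥ 281/6 ≈ 46.8333.


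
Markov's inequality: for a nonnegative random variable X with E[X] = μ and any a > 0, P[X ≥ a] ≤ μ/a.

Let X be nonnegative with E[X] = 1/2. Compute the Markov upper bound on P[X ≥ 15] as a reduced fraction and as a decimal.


μ = E[X] = 1/2, a = 15.
Markov: P[X ≥ 15] ≤ μ/a = (1/2)/15 = 1/30.
Numerically: ≈ 0.0333.
(Since a = 15 > μ = 0.5000, the bound 1/30 is < 1 and informative.)

P[X ≥ 15] ≤ 1/30 ≈ 0.0333.


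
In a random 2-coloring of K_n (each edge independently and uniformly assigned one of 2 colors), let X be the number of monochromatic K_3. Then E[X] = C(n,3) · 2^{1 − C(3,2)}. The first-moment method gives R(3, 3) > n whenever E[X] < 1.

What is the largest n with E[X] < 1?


We need C(n, 3) · 2^{1 − 3} < 1, i.e. C(n, 3) < 2^{3 − 1} = 4.
Check values of n near the boundary:
  n = 3: C(3, 3) = 1; 1 < 4? YES
  n = 4: C(4, 3) = 4; 4 < 4? NO
  n = 5: C(5, 3) = 10; 10 < 4? NO
  n = 6: C(6, 3) = 20; 20 < 4? NO
The largest n with C(n, 3) < 4 is n = 3 (where E[X] = 1/4 ≈ 0.25000). Hence R(3, 3) > 3, i.e. R(3, 3) ≥ 4.

Largest n = 3; hence R(3, 3) > 3.


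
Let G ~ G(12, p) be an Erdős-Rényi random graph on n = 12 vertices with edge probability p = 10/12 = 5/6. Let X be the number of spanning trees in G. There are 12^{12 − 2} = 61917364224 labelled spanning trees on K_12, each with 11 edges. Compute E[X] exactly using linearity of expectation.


K_12 has 12^{12 − 2} = 61917364224 labelled spanning trees.
For each such spanning tree H, let X_H = 1 if all 11 edges of H are present in G. Then P[X_H = 1] = p^{11} = (5/6)^{11} = 48828125/362797056.
By linearity: E[X] = Σ_H E[X_H] = 61917364224 · p^{11} = 61917364224 · 48828125/362797056 = 25000000000/3.
Numerically: E[X] ≈ 8.3333e+09.

E[X] = 61917364224 · (5/6)^{11} = 25000000000/3 ≈ 8.3333e+09.


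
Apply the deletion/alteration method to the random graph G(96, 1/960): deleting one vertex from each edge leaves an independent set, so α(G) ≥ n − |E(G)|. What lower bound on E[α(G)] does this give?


E[|E(G)|] = C(96, 2)·p = 4560 · (1/960) = 19/4.
E[α(G)] ≥ n − E[|E(G)|] = 96 − 19/4 = 365/4.
Numerically: ≈ 91.250000.
(This is only a lower bound; the true E[α(G)] may be larger.)

E[α(G)] ≥ 365/4 ≈ 91.250000.


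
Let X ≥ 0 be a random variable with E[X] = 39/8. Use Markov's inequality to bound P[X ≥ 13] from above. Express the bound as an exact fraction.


μ = E[X] = 39/8, a = 13.
Markov: P[X ≥ 13] ≤ μ/a = (39/8)/13 = 3/8.
Numerically: ≈ 0.375000.
(Since a = 13 > μ = 4.875000, the bound 3/8 is < 1 and informative.)

P[X ≥ 13] ≤ 3/8 ≈ 0.375000.


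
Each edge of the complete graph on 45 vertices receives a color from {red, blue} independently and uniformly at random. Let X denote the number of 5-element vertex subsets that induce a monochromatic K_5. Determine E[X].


Let X = Σ_S X_S over the C(45, 5) = 1221759 subsets S of size 5, where X_S = 1 if the K_5 on S is monochromatic.
For a fixed S, the K_5 on S has C(5, 2) = 10 edges. P[all 10 edges red] = (1/2)^10, and likewise for blue, so P[monochromatic] = 2·(1/2)^10 = 2^{1 − 10} = 1/512.
By linearity of expectation: E[X] = C(45, 5) · 2^{1 − 10} = 1221759 · 1/512 = 1221759/512.
Numerically: E[X] ≈ 2386.2480.

E[X] = C(45,5)·2^(1−C(5,2)) = 1221759/512 ≈ 2386.2480.


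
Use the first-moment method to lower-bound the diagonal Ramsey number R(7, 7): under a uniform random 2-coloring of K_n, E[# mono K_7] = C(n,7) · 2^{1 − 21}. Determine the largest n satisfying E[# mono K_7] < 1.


We need C(n, 7) · 2^{1 − 21} < 1, i.e. C(n, 7) < 2^{21 − 1} = 1048576.
Check values of n near the boundary:
  n = 26: C(26, 7) = 657800; 657800 < 1048576? YES
  n = 27: C(27, 7) = 888030; 888030 < 1048576? YES
  n = 28: C(28, 7) = 1184040; 1184040 < 1048576? NO
  n = 29: C(29, 7) = 1560780; 1560780 < 1048576? NO
  n = 30: C(30, 7) = 2035800; 2035800 < 1048576? NO
The largest n with C(n, 7) < 1048576 is n = 27 (where E[X] = 444015/524288 ≈ 0.847). Hence R(7, 7) > 27, i.e. R(7, 7) ≥ 28.

Largest n = 27; hence R(7, 7) > 27.


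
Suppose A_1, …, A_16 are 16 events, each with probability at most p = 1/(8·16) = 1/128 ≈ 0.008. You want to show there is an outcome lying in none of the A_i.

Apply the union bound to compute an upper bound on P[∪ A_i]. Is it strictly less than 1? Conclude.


Union bound: P[∪_{i=1}^{16} A_i] ≤ Σ_i P[A_i] ≤ 16·p = 16·(1/128) = 1/8.
Numerically: 1/8 ≈ 0.125.
Is 1/8 < 1? YES.
Since P[∪ A_i] ≤ 1/8 < 1, the complement has P[∩ A_i^c] ≥ 1 − 1/8 = 7/8 > 0, so some outcome avoids every A_i.

16·p = 1/8 ≈ 0.125; existence CERTIFIED by the union bound.


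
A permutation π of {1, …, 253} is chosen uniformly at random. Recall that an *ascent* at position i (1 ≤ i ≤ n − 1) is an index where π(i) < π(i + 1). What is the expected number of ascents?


Write X = Σ X_I over i = 1, …, 252, with X_I the indicator of one ascent.
There are 252 indicators.
For each fixed i, the pair (π(i), π(i+1)) is a uniformly random ordered pair of distinct values from {1, …, 253}; by symmetry P[π(i) < π(i+1)] = 1/2.
By linearity: E[X] = 252 · (1/2) = (253 − 1) · (1/2) = 126 ≈ 126.00000.

E[X] = 126 = 126.00000.


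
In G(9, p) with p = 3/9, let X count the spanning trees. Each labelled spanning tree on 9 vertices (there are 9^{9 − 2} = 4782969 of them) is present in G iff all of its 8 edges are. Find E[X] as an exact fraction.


K_9 has 9^{9 − 2} = 4782969 labelled spanning trees.
For each such spanning tree H, let X_H = 1 if all 8 edges of H are present in G. Then P[X_H = 1] = p^{8} = (1/3)^{8} = 1/6561.
Summing the indicators: E[X] = Σ_H E[X_H] = 4782969 · p^{8} = 4782969 · 1/6561 = 729.
Numerically: E[X] ≈ 729.

E[X] = 4782969 · (1/3)^{8} = 729 ≈ 729.


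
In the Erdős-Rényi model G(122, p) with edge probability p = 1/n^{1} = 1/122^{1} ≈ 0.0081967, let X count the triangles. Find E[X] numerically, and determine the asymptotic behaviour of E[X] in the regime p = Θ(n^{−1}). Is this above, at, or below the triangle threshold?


Number of potential triangles: C(122, 3) = 295240.
Each occurs with probability p³ ≈ (0.0081967)³ ≈ 5.5070689e-07.
By linearity: E[X] = C(122, 3)·p³ ≈ 295240 · 5.5070689e-07 ≈ 0.16259.
Here α = 1, so p = 1/n is exactly at the triangle threshold p ~ 1/n. Asymptotically E[X] → c³/6 = 1³/6 = 1/6 ≈ 0.16667, a bounded constant. In this regime the triangle count is asymptotically Poisson(c³/6).

E[X] ≈ 0.16259; in regime p = Θ(1/n^{1}) E[X] stays bounded (at the triangle threshold p ~ 1/n).


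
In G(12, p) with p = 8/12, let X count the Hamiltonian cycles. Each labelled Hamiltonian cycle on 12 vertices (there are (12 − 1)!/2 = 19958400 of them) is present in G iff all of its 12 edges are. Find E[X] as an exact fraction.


K_12 has (12 − 1)!/2 = 19958400 labelled Hamiltonian cycles.
For each such Hamiltonian cycle H, let X_H = 1 if all 12 edges of H are present in G. Then P[X_H = 1] = p^{12} = (2/3)^{12} = 4096/531441.
By linearity: E[X] = Σ_H E[X_H] = 19958400 · p^{12} = 19958400 · 4096/531441 = 1009254400/6561.
Numerically: E[X] ≈ 1.54e+05.

E[X] = 19958400 · (2/3)^{12} = 1009254400/6561 ≈ 1.54e+05.


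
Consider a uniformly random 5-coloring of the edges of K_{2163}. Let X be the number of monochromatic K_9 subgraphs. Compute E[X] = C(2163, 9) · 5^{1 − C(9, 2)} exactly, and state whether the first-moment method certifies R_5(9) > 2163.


E[X] = C(2163, 9) · 5^{1 − 36} = 2808716806866462450348390 · 5^{−35} = 2808716806866462450348390/2910383045673370361328125.
As a reduced fraction: E[X] = 561743361373292490069678/582076609134674072265625 ≈ 0.965068.
Is E[X] < 1? YES.
Since E[X] < 1, there exists a 5-coloring of K_{2163} with no monochromatic K_9; hence R_5(9) > 2163.

E[X] = 561743361373292490069678/582076609134674072265625 ≈ 0.965068; E[X] < 1, so R_5(9) > 2163.


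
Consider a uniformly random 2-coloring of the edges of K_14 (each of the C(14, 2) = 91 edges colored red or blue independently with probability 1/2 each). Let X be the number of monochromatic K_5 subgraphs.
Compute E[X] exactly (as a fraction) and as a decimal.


Let X = Σ_S X_S over the C(14, 5) = 2002 subsets S of size 5, where X_S = 1 if the K_5 on S is monochromatic.
For a fixed S, the K_5 on S has C(5, 2) = 10 edges. P[all 10 edges red] = (1/2)^10, and likewise for blue, so P[monochromatic] = 2·(1/2)^10 = 2^{1 − 10} = 1/512.
By linearity: E[X] = C(14, 5) · 2^{1 − 10} = 2002 · 1/512 = 1001/256.
Numerically: E[X] ≈ 3.910.

E[X] = C(14,5)·2^(1−C(5,2)) = 1001/256 ≈ 3.910.


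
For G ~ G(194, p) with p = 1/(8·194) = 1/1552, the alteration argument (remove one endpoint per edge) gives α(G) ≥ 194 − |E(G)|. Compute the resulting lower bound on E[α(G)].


E[|E(G)|] = C(194, 2)·p = 18721 · (1/1552) = 193/16.
E[α(G)] ≥ n − E[|E(G)|] = 194 − 193/16 = 2911/16.
Numerically: ≈ 181.937500.
(This is only a lower bound; the true E[α(G)] may be larger.)

E[α(G)] ≥ 2911/16 ≈ 181.937500.


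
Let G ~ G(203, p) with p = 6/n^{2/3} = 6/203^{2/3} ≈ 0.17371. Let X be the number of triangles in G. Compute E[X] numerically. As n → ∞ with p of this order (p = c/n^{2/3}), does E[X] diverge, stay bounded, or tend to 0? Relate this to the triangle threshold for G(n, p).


Number of potential triangles: C(203, 3) = 1373701.
Each occurs with probability p³ ≈ (0.17371)³ ≈ 5.2415734e-03.
By linearity: E[X] = C(203, 3)·p³ ≈ 1373701 · 5.2415734e-03 ≈ 7200.35468.
Since α = 2/3 < 1, p = c/n^{2/3} ≫ 1/n is above the triangle threshold p ~ 1/n. Asymptotically E[X] ~ (c³/6)·n^{3(1−α)} = (6³/6)·n^{1} → ∞; triangles are abundant w.h.p.

E[X] ≈ 7200.35468; in regime p = Θ(1/n^{2/3}) E[X] diverges (above the triangle threshold p ~ 1/n).


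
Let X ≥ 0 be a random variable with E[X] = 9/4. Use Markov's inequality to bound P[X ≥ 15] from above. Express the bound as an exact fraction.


μ = E[X] = 9/4, a = 15.
Markov: P[X ≥ 15] ≤ μ/a = (9/4)/15 = 3/20.
Numerically: ≈ 0.1500.
(Since a = 15 > μ = 2.2500, the bound 3/20 is < 1 and informative.)

P[X ≥ 15] ≤ 3/20 ≈ 0.1500.


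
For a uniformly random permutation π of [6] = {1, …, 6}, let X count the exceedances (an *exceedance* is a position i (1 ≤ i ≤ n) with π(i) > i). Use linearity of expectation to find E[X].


Write X = Σ_{i=1}^{6} X_i, where X_i = 1_{π(i) > i}.
For each fixed i, π(i) is uniform over {1, …, 6} (marginal of a uniform permutation), so P[π(i) > i] = (n − i)/n. Summing: Σ_{i=1}^{6} (n − i)/n = (0 + 1 + … + 5)/6 = 6(6 − 1)/(2·6) = (6 − 1)/2.
Hence E[X] = Σ_{i=1}^{6} (6 − i)/6 = 5/2 ≈ 2.500000.

E[X] = 5/2 = 2.500000.


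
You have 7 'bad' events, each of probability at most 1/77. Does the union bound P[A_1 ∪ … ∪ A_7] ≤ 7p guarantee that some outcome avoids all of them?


Union bound: P[∪_{i=1}^{7} A_i] ≤ Σ_i P[A_i] ≤ 7·p = 7·(1/77) = 1/11.
Numerically: 1/11 ≈ 0.0909.
Is 1/11 < 1? YES.
Since P[∪ A_i] ≤ 1/11 < 1, the complement has P[∩ A_i^c] ≥ 1 − 1/11 = 10/11 > 0, so some outcome avoids every A_i.

7·p = 1/11 ≈ 0.0909; existence CERTIFIED by the union bound.


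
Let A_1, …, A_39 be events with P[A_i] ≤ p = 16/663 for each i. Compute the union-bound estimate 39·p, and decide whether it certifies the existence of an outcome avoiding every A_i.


Union bound: P[∪_{i=1}^{39} A_i] ≤ Σ_i P[A_i] ≤ 39·p = 39·(16/663) = 16/17.
Numerically: 16/17 ≈ 0.9411765.
Is 16/17 < 1? YES.
Since P[∪ A_i] ≤ 16/17 < 1, the complement has P[∩ A_i^c] ≥ 1 − 16/17 = 1/17 > 0, so some outcome avoids every A_i.

39·p = 16/17 ≈ 0.9411765; existence CERTIFIED by the union bound.


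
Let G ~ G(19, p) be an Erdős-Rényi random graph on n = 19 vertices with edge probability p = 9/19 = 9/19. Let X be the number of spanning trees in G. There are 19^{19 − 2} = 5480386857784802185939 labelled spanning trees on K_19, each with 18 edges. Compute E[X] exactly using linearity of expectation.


K_19 has 19^{19 − 2} = 5480386857784802185939 labelled spanning trees.
For each such spanning tree H, let X_H = 1 if all 18 edges of H are present in G. Then P[X_H = 1] = p^{18} = (9/19)^{18} = 150094635296999121/104127350297911241532841.
By linearity: E[X] = Σ_H E[X_H] = 5480386857784802185939 · p^{18} = 5480386857784802185939 · 150094635296999121/104127350297911241532841 = 150094635296999121/19.
Numerically: E[X] ≈ 7.89972e+15.

E[X] = 5480386857784802185939 · (9/19)^{18} = 150094635296999121/19 ≈ 7.89972e+15.


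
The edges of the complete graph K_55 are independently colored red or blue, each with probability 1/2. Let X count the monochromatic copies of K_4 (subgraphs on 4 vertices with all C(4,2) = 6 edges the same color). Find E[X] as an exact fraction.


Let X = Σ_S X_S over the C(55, 4) = 341055 subsets S of size 4, where X_S = 1 if the K_4 on S is monochromatic.
For a fixed S, the K_4 on S has C(4, 2) = 6 edges. P[all 6 edges red] = (1/2)^6, and likewise for blue, so P[monochromatic] = 2·(1/2)^6 = 2^{1 − 6} = 1/32.
Summing: E[X] = C(55, 4) · 2^{1 − 6} = 341055 · 1/32 = 341055/32.
Numerically: E[X] ≈ 10657.968750.

E[X] = C(55,4)·2^(1−C(4,2)) = 341055/32 ≈ 10657.968750.


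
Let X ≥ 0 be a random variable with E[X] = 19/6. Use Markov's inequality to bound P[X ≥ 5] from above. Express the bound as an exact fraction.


μ = E[X] = 19/6, a = 5.
Markov: P[X ≥ 5] ≤ μ/a = (19/6)/5 = 19/30.
Numerically: ≈ 0.6333.
(Since a = 5 > μ = 3.1667, the bound 19/30 is < 1 and informative.)

P[X ≥ 5] ≤ 19/30 ≈ 0.6333.


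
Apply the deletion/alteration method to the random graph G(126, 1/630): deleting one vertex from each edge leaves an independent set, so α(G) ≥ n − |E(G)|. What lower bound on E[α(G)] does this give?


E[|E(G)|] = C(126, 2)·p = 7875 · (1/630) = 25/2.
E[α(G)] ≥ n − E[|E(G)|] = 126 − 25/2 = 227/2.
Numerically: ≈ 113.5000.
(This is only a lower bound; the true E[α(G)] may be larger.)

E[α(G)] ≥ 227/2 ≈ 113.5000.


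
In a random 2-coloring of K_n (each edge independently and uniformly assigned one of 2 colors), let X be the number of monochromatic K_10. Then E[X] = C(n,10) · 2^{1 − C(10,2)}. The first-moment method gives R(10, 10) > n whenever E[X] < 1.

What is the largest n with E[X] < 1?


We need C(n, 10) · 2^{1 − 45} < 1, i.e. C(n, 10) < 2^{45 − 1} = 17592186044416.
Check values of n near the boundary:
  n = 97: C(97, 10) = 12576469727536; 12576469727536 < 17592186044416? YES
  n = 98: C(98, 10) = 14005614014756; 14005614014756 < 17592186044416? YES
  n = 99: C(99, 10) = 15579278510796; 15579278510796 < 17592186044416? YES
  n = 100: C(100, 10) = 17310309456440; 17310309456440 < 17592186044416? YES
  n = 101: C(101, 10) = 19212541264840; 19212541264840 < 17592186044416? NO
  n = 102: C(102, 10) = 21300860967540; 21300860967540 < 17592186044416? NO
The largest n with C(n, 10) < 17592186044416 is n = 100 (where E[X] = 2163788682055/2199023255552 ≈ 0.983977). Hence R(10, 10) > 100, i.e. R(10, 10) ≥ 101.

Largest n = 100; hence R(10, 10) > 100.


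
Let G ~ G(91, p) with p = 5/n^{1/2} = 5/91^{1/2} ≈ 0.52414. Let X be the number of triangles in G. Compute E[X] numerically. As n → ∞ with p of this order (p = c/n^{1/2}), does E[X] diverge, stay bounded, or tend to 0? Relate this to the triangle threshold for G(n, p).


Number of potential triangles: C(91, 3) = 121485.
Each occurs with probability p³ ≈ (0.52414)³ ≈ 1.4399517e-01.
By linearity: E[X] = C(91, 3)·p³ ≈ 121485 · 1.4399517e-01 ≈ 17493.25321.
Since α = 1/2 < 1, p = c/n^{1/2} ≫ 1/n is above the triangle threshold p ~ 1/n. Asymptotically E[X] ~ (c³/6)·n^{3(1−α)} = (5³/6)·n^{1.5} → ∞; triangles are abundant w.h.p.

E[X] ≈ 17493.25321; in regime p = Θ(1/n^{1/2}) E[X] diverges (above the triangle threshold p ~ 1/n).


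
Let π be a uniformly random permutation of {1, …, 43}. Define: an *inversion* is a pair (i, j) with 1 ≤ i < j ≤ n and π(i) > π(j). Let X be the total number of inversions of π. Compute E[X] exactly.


Write X = Σ X_I over the C(43, 2) = 903 pairs i < j, with X_I the indicator of one inversion.
There are 903 indicators.
For each fixed pair i < j, the values π(i) and π(j) are two distinct elements of {1, …, 43} in uniformly random order; by symmetry P[π(i) > π(j)] = 1/2.
By linearity: E[X] = 903 · (1/2) = C(43, 2) · (1/2) = 903/2 = 903/2 ≈ 451.50000.

E[X] = 903/2 = 451.50000.


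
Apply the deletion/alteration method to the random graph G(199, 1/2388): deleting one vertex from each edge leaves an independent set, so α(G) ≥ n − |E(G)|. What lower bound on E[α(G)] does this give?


E[|E(G)|] = C(199, 2)·p = 19701 · (1/2388) = 33/4.
E[α(G)] ≥ n − E[|E(G)|] = 199 − 33/4 = 763/4.
Numerically: ≈ 190.7500.
(This is only a lower bound; the true E[α(G)] may be larger.)

E[α(G)] ≥ 763/4 ≈ 190.7500.


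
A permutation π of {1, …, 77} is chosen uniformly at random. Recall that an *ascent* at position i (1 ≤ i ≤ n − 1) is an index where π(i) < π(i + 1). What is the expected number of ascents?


Write X = Σ X_I over i = 1, …, 76, with X_I the indicator of one ascent.
There are 76 indicators.
For each fixed i, the pair (π(i), π(i+1)) is a uniformly random ordered pair of distinct values from {1, …, 77}; by symmetry P[π(i) < π(i+1)] = 1/2.
By linearity: E[X] = 76 · (1/2) = (77 − 1) · (1/2) = 38 ≈ 38.0000.

E[X] = 38 = 38.0000.


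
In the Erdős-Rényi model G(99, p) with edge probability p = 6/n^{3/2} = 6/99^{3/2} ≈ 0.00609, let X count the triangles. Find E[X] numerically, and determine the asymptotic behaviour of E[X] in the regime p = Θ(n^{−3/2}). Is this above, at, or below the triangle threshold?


Number of potential triangles: C(99, 3) = 156849.
Each occurs with probability p³ ≈ (0.00609)³ ≈ 2.25993e-07.
By linearity: E[X] = C(99, 3)·p³ ≈ 156849 · 2.25993e-07 ≈ 0.035.
Since α = 3/2 > 1, p = c/n^{3/2} = o(1/n) is below the triangle threshold p ~ 1/n. Asymptotically E[X] ~ (c³/6)·n^{3(1−α)} = (6³/6)·n^{-1.5} → 0, so by Markov's inequality G has no triangles w.h.p.

E[X] ≈ 0.035; in regime p = Θ(1/n^{3/2}) E[X] tends to 0 (below the triangle threshold p ~ 1/n).


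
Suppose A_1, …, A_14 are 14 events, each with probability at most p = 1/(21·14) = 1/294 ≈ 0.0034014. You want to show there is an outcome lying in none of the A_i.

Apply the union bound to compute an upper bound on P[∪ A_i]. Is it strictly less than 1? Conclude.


Union bound: P[∪_{i=1}^{14} A_i] ≤ Σ_i P[A_i] ≤ 14·p = 14·(1/294) = 1/21.
Numerically: 1/21 ≈ 0.0476190.
Is 1/21 < 1? YES.
Since P[∪ A_i] ≤ 1/21 < 1, the complement has P[∩ A_i^c] ≥ 1 − 1/21 = 20/21 > 0, so some outcome avoids every A_i.

14·p = 1/21 ≈ 0.0476190; existence CERTIFIED by the union bound.


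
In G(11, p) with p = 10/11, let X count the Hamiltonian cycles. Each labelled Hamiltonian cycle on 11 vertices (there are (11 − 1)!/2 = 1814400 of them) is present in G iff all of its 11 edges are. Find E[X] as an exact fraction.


K_11 has (11 − 1)!/2 = 1814400 labelled Hamiltonian cycles.
For each such Hamiltonian cycle H, let X_H = 1 if all 11 edges of H are present in G. Then P[X_H = 1] = p^{11} = (10/11)^{11} = 100000000000/285311670611.
By linearity of expectation: E[X] = Σ_H E[X_H] = 1814400 · p^{11} = 1814400 · 100000000000/285311670611 = 181440000000000000/285311670611.
Numerically: E[X] ≈ 6.36e+05.

E[X] = 1814400 · (10/11)^{11} = 181440000000000000/285311670611 ≈ 6.36e+05.


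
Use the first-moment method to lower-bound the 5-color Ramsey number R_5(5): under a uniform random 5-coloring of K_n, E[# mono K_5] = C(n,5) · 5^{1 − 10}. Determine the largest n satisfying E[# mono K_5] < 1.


We need C(n, 5) · 5^{1 − 10} < 1, i.e. C(n, 5) < 5^{10 − 1} = 1953125.
Check values of n near the boundary:
  n = 48: C(48, 5) = 1712304; 1712304 < 1953125? YES
  n = 49: C(49, 5) = 1906884; 1906884 < 1953125? YES
  n = 50: C(50, 5) = 2118760; 2118760 < 1953125? NO
  n = 51: C(51, 5) = 2349060; 2349060 < 1953125? NO
  n = 52: C(52, 5) = 2598960; 2598960 < 1953125? NO
The largest n with C(n, 5) < 1953125 is n = 49 (where E[X] = 1906884/1953125 ≈ 0.9763). Hence R_5(5) > 49, i.e. R_5(5) ≥ 50.

Largest n = 49; hence R_5(5) > 49.
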